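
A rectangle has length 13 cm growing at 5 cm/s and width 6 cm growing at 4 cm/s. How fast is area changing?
82 cm²/s

A = lw
dA/dt = w·dl/dt + l·dw/dt = 6·5 + 13·4 = 82 cm²/s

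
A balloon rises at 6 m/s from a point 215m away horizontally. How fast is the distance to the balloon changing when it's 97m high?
291√55634/27817 ≈ 2.467 m/s

z² = 215² + y²
z = √(215² + 97²) = √55634
dz/dt = y/z · dy/dt = 97/√55634 · 6 = 291√55634/27817 ≈ 2.467 m/s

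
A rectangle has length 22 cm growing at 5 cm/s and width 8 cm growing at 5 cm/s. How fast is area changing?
150 cm²/s

A = lw
dA/dt = w·dl/dt + l·dw/dt = 8·5 + 22·5 = 150 cm²/s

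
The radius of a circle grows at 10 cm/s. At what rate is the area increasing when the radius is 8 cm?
160π cm²/s

A = πr²
dA/dt = 2πr · dr/dt = 2π(8)(10) = 160π cm²/s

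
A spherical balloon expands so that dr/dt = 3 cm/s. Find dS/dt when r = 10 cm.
240π cm²/s

S = 4πr²
dS/dt = dS/dr · dr/dt = 8πr · 3
At r = 10: dS/dt = 240π cm²/s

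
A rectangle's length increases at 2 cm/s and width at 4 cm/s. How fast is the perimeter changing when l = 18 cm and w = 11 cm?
12 cm/s

P = 2(l + w)
dP/dt = 2(dl/dt + dw/dt) = 2(2 + 4) = 12 cm/s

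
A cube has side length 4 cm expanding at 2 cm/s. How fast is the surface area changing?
96 cm²/s

A = 6s²
dA/dt = 12s · ds/dt = 12·4·2 = 96 cm²/s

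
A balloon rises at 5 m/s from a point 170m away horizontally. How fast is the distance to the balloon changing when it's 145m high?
145√1997/1997 ≈ 3.245 m/s

z² = 170² + y²
z = √(170² + 145²) = 5√1997
dz/dt = y/z · dy/dt = 145/(5√1997) · 5 = 145√1997/1997 ≈ 3.245 m/s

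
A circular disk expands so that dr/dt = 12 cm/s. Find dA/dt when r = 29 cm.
696π cm²/s

A = πr²
dA/dt = 2πr · dr/dt = 2π(29)(12) = 696π cm²/s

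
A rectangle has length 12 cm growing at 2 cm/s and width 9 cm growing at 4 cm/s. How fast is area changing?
66 cm²/s

A = lw
dA/dt = w·dl/dt + l·dw/dt = 9·2 + 12·4 = 66 cm²/s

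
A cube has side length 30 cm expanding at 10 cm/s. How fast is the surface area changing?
3600 cm²/s

A = 6s²
dA/dt = 12s · ds/dt = 12·30·10 = 3600 cm²/s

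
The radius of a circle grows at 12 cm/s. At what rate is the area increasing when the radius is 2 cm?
48π cm²/s

A = πr²
dA/dt = 2πr · dr/dt = 2π(2)(12) = 48π cm²/s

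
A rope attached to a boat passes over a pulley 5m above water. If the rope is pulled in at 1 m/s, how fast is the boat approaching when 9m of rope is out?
9√14/28 ≈ 1.203 m/s

rope² = x² + 5²
x = √(9² - 5²) = 2√14
dx/dt = (rope/x) · d(rope)/dt = (9/(2√14)) · (-1) = -9√14/28 m/s
The boat approaches at 9√14/28 ≈ 1.203 m/s.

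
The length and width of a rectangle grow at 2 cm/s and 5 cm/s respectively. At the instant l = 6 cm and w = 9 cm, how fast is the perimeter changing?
14 cm/s

P = 2(l + w)
dP/dt = 2(dl/dt + dw/dt) = 2(2 + 5) = 14 cm/s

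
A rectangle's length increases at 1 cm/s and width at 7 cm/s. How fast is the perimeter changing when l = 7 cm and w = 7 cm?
16 cm/s

P = 2(l + w)
dP/dt = 2(dl/dt + dw/dt) = 2(1 + 7) = 16 cm/s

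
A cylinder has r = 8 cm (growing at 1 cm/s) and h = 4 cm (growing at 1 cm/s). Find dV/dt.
128π cm³/s

V = πr²h
dV/dt = 2πrh·dr/dt + πr²·dh/dt
= 2π(8)(4)(1) + π(8)²(1)
= 128π cm³/s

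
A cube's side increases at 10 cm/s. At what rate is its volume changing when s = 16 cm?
7680 cm³/s

V = s³
dV/dt = 3s² · ds/dt = 3·16²·10 = 7680 cm³/s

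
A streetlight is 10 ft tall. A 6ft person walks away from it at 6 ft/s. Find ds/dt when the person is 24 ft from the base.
9 ft/s

By similar triangles: 10/(x+s) = 6/s
Solving: s = 6x/4
ds/dt = 6/4 · dx/dt = 3/2 · 6 = 9 ft/s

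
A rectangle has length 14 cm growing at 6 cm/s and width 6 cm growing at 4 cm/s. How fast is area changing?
92 cm²/s

A = lw
dA/dt = w·dl/dt + l·dw/dt = 6·6 + 14·4 = 92 cm²/s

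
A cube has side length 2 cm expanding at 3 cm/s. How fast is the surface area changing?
72 cm²/s

A = 6s²
dA/dt = 12s · ds/dt = 12·2·3 = 72 cm²/s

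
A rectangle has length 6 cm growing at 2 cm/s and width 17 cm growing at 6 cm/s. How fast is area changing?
70 cm²/s

A = lw
dA/dt = w·dl/dt + l·dw/dt = 17·2 + 6·6 = 70 cm²/s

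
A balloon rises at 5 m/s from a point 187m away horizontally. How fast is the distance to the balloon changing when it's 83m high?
415√41858/41858 ≈ 2.028 m/s

z² = 187² + y²
z = √(187² + 83²) = √41858
dz/dt = y/z · dy/dt = 83/√41858 · 5 = 415√41858/41858 ≈ 2.028 m/s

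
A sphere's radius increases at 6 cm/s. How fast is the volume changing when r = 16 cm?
6144π cm³/s

V = (4/3)πr³
dV/dt = dV/dr · dr/dt = 4πr² · 6
At r = 16: dV/dt = 6144π cm³/s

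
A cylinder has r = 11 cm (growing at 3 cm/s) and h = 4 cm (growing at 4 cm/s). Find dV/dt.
748π cm³/s

V = πr²h
dV/dt = 2πrh·dr/dt + πr²·dh/dt
= 2π(11)(4)(3) + π(11)²(4)
= 748π cm³/s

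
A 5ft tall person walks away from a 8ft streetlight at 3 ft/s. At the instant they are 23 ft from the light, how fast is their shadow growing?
5 ft/s

By similar triangles: 8/(x+s) = 5/s
Solving: s = 5x/3
ds/dt = 5/3 · dx/dt = 5/3 · 3 = 5 ft/s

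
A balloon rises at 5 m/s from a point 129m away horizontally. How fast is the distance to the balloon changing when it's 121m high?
605√31282/31282 ≈ 3.421 m/s

z² = 129² + y²
z = √(129² + 121²) = √31282
dz/dt = y/z · dy/dt = 121/√31282 · 5 = 605√31282/31282 ≈ 3.421 m/s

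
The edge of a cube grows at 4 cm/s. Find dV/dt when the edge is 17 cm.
3468 cm³/s

V = s³
dV/dt = 3s² · ds/dt = 3·17²·4 = 3468 cm³/s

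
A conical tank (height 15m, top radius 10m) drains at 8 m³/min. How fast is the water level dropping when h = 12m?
1/(8π) ≈ 0.03979 m/min

r/h = 10/15, so r = (2/3)h
V = (1/3)πr²h = (1/3)π((2/3)h)²h = (4/27)πh³
dV/dh = (4/9)πh²
dh/dt = (dV/dt)/(dV/dh) = -8/((4/9)π·12²) = -1/(8π) m/min
The level is dropping at 1/(8π) ≈ 0.03979 m/min.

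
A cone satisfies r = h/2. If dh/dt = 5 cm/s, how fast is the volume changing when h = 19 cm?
1805π/4 cm³/s

V = (1/3)π(h/2)²h = πh³/12
dV/dt = πh²/4 · 5
At h = 19: dV/dt = 1805π/4 cm³/s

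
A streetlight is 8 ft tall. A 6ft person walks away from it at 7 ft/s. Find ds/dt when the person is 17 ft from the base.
21 ft/s

By similar triangles: 8/(x+s) = 6/s
Solving: s = 6x/2
ds/dt = 6/2 · dx/dt = 3 · 7 = 21 ft/s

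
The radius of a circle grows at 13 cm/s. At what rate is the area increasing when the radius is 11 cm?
286π cm²/s

A = πr²
dA/dt = 2πr · dr/dt = 2π(11)(13) = 286π cm²/s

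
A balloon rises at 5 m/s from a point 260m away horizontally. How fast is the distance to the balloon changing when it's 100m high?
25√194/194 ≈ 1.795 m/s

z² = 260² + y²
z = √(260² + 100²) = 20√194
dz/dt = y/z · dy/dt = 100/(20√194) · 5 = 25√194/194 ≈ 1.795 m/s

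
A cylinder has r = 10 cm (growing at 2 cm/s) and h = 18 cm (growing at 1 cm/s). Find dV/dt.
820π cm³/s

V = πr²h
dV/dt = 2πrh·dr/dt + πr²·dh/dt
= 2π(10)(18)(2) + π(10)²(1)
= 820π cm³/s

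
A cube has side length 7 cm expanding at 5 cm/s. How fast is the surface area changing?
420 cm²/s

A = 6s²
dA/dt = 12s · ds/dt = 12·7·5 = 420 cm²/s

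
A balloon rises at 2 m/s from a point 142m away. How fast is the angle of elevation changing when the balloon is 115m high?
0.008506 rad/s

tan(θ) = y/142
sec²(θ) · dθ/dt = (1/142) · dy/dt
dθ/dt = cos²(θ)/142 · 2 = 142/(142² + 115²) · 2
dθ/dt = 0.008506 rad/s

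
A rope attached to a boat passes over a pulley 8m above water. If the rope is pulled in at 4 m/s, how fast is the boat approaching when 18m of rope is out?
36√65/65 ≈ 4.465 m/s

rope² = x² + 8²
x = √(18² - 8²) = 2√65
dx/dt = (rope/x) · d(rope)/dt = (18/(2√65)) · (-4) = -36√65/65 m/s
The boat approaches at 36√65/65 ≈ 4.465 m/s.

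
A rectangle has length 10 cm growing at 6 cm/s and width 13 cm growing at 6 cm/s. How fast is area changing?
138 cm²/s

A = lw
dA/dt = w·dl/dt + l·dw/dt = 13·6 + 10·6 = 138 cm²/s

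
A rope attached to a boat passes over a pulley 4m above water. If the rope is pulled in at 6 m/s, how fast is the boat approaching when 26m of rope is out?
26√165/55 ≈ 6.072 m/s

rope² = x² + 4²
x = √(26² - 4²) = 2√165
dx/dt = (rope/x) · d(rope)/dt = (26/(2√165)) · (-6) = -26√165/55 m/s
The boat approaches at 26√165/55 ≈ 6.072 m/s.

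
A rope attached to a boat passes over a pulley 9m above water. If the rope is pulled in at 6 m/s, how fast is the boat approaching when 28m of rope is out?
168√703/703 ≈ 6.336 m/s

rope² = x² + 9²
x = √(28² - 9²) = √703
dx/dt = (rope/x) · d(rope)/dt = (28/√703) · (-6) = -168√703/703 m/s
The boat approaches at 168√703/703 ≈ 6.336 m/s.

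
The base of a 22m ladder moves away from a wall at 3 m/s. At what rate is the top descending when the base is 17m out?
17√195/65 ≈ 3.652 m/s

x² + y² = 22²
2x·dx/dt + 2y·dy/dt = 0
dy/dt = -x/y · dx/dt = -17/√195 · 3 = -17√195/65 m/s
The top is descending at 17√195/65 ≈ 3.652 m/s.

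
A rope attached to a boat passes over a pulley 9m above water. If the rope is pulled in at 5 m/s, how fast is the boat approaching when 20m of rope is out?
100√319/319 ≈ 5.599 m/s

rope² = x² + 9²
x = √(20² - 9²) = √319
dx/dt = (rope/x) · d(rope)/dt = (20/√319) · (-5) = -100√319/319 m/s
The boat approaches at 100√319/319 ≈ 5.599 m/s.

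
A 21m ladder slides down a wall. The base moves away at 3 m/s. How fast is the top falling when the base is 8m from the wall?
24√377/377 ≈ 1.236 m/s

x² + y² = 21²
2x·dx/dt + 2y·dy/dt = 0
dy/dt = -x/y · dx/dt = -8/√377 · 3 = -24√377/377 m/s
The top is descending at 24√377/377 ≈ 1.236 m/s.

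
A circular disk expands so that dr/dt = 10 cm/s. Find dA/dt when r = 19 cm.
380π cm²/s

A = πr²
dA/dt = 2πr · dr/dt = 2π(19)(10) = 380π cm²/s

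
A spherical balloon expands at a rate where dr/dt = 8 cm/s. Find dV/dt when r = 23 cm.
16928π cm³/s

V = (4/3)πr³
dV/dt = dV/dr · dr/dt = 4πr² · 8
At r = 23: dV/dt = 16928π cm³/s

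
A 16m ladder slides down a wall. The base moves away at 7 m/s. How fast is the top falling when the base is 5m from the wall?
5√231/33 ≈ 2.303 m/s

x² + y² = 16²
2x·dx/dt + 2y·dy/dt = 0
dy/dt = -x/y · dx/dt = -5/√231 · 7 = -5√231/33 m/s
The top is descending at 5√231/33 ≈ 2.303 m/s.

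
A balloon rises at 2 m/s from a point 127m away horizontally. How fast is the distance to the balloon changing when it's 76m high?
152√21905/21905 ≈ 1.027 m/s

z² = 127² + y²
z = √(127² + 76²) = √21905
dz/dt = y/z · dy/dt = 76/√21905 · 2 = 152√21905/21905 ≈ 1.027 m/s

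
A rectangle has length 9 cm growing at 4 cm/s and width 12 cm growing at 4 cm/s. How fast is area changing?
84 cm²/s

A = lw
dA/dt = w·dl/dt + l·dw/dt = 12·4 + 9·4 = 84 cm²/s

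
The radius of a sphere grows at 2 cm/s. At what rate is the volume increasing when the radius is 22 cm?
3872π cm³/s

V = (4/3)πr³
dV/dt = dV/dr · dr/dt = 4πr² · 2
At r = 22: dV/dt = 3872π cm³/s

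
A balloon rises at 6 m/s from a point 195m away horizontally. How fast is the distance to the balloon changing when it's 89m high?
267√45946/22973 ≈ 2.491 m/s

z² = 195² + y²
z = √(195² + 89²) = √45946
dz/dt = y/z · dy/dt = 89/√45946 · 6 = 267√45946/22973 ≈ 2.491 m/s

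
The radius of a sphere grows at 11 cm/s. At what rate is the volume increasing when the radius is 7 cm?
2156π cm³/s

V = (4/3)πr³
dV/dt = dV/dr · dr/dt = 4πr² · 11
At r = 7: dV/dt = 2156π cm³/s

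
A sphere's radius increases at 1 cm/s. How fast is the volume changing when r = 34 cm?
4624π cm³/s

V = (4/3)πr³
dV/dt = dV/dr · dr/dt = 4πr² · 1
At r = 34: dV/dt = 4624π cm³/s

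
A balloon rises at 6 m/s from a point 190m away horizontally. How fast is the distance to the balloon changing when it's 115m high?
138√1973/1973 ≈ 3.107 m/s

z² = 190² + y²
z = √(190² + 115²) = 5√1973
dz/dt = y/z · dy/dt = 115/(5√1973) · 6 = 138√1973/1973 ≈ 3.107 m/s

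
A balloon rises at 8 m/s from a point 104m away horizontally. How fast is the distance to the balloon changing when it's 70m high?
280√3929/3929 ≈ 4.467 m/s

z² = 104² + y²
z = √(104² + 70²) = 2√3929
dz/dt = y/z · dy/dt = 70/(2√3929) · 8 = 280√3929/3929 ≈ 4.467 m/s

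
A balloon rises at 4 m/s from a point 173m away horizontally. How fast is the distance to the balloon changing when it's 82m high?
328√36653/36653 ≈ 1.713 m/s

z² = 173² + y²
z = √(173² + 82²) = √36653
dz/dt = y/z · dy/dt = 82/√36653 · 4 = 328√36653/36653 ≈ 1.713 m/s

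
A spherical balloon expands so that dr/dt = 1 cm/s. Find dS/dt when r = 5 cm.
40π cm²/s

S = 4πr²
dS/dt = dS/dr · dr/dt = 8πr · 1
At r = 5: dS/dt = 40π cm²/s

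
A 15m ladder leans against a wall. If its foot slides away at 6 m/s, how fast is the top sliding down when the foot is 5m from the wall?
3√2/2 ≈ 2.121 m/s

x² + y² = 15²
2x·dx/dt + 2y·dy/dt = 0
dy/dt = -x/y · dx/dt = -5/(10√2) · 6 = -3√2/2 m/s
The top is descending at 3√2/2 ≈ 2.121 m/s.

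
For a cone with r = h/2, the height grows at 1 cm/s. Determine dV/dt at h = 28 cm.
196π cm³/s

V = (1/3)π(h/2)²h = πh³/12
dV/dt = πh²/4 · 1
At h = 28: dV/dt = 196π cm³/s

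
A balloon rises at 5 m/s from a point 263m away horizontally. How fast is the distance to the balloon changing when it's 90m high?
450√77269/77269 ≈ 1.619 m/s

z² = 263² + y²
z = √(263² + 90²) = √77269
dz/dt = y/z · dy/dt = 90/√77269 · 5 = 450√77269/77269 ≈ 1.619 m/s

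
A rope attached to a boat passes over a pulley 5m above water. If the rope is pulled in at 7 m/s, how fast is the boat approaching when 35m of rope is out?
49√3/12 ≈ 7.073 m/s

rope² = x² + 5²
x = √(35² - 5²) = 20√3
dx/dt = (rope/x) · d(rope)/dt = (35/(20√3)) · (-7) = -49√3/12 m/s
The boat approaches at 49√3/12 ≈ 7.073 m/s.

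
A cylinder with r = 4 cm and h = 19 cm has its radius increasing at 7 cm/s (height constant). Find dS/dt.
378π cm²/s

S = 2πrh + 2πr² (lateral + bases)
dS/dt = (2πh + 4πr)·dr/dt = (2π·19 + 4π·4)·7
= 378π cm²/s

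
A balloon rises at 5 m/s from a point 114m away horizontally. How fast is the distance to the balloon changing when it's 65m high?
325√17221/17221 ≈ 2.477 m/s

z² = 114² + y²
z = √(114² + 65²) = √17221
dz/dt = y/z · dy/dt = 65/√17221 · 5 = 325√17221/17221 ≈ 2.477 m/s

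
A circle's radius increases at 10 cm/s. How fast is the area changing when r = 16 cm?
320π cm²/s

A = πr²
dA/dt = 2πr · dr/dt = 2π(16)(10) = 320π cm²/s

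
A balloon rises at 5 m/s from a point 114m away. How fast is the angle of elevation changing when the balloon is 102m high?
0.024359 rad/s

tan(θ) = y/114
sec²(θ) · dθ/dt = (1/114) · dy/dt
dθ/dt = cos²(θ)/114 · 5 = 114/(114² + 102²) · 5
dθ/dt = 0.024359 rad/s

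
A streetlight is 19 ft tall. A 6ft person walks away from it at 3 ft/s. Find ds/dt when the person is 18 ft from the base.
18/13 ft/s

By similar triangles: 19/(x+s) = 6/s
Solving: s = 6x/13
ds/dt = 6/13 · dx/dt = 6/13 · 3 = 18/13 ft/s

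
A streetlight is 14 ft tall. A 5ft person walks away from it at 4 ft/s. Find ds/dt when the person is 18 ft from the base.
20/9 ft/s

By similar triangles: 14/(x+s) = 5/s
Solving: s = 5x/9
ds/dt = 5/9 · dx/dt = 5/9 · 4 = 20/9 ft/s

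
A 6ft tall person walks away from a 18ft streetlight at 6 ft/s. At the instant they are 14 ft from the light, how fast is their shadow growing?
3 ft/s

By similar triangles: 18/(x+s) = 6/s
Solving: s = 6x/12
ds/dt = 6/12 · dx/dt = 1/2 · 6 = 3 ft/s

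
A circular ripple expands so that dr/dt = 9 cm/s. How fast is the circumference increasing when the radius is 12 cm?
18π cm/s

C = 2πr
dC/dt = 2π · dr/dt = 2π · 9 = 18π cm/s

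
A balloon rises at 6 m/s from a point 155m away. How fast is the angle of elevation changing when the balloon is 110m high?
0.025744 rad/s

tan(θ) = y/155
sec²(θ) · dθ/dt = (1/155) · dy/dt
dθ/dt = cos²(θ)/155 · 6 = 155/(155² + 110²) · 6
dθ/dt = 0.025744 rad/s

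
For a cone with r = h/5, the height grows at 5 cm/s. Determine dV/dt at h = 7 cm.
49π/5 cm³/s

V = (1/3)π(h/5)²h = πh³/75
dV/dt = πh²/25 · 5
At h = 7: dV/dt = 49π/5 cm³/s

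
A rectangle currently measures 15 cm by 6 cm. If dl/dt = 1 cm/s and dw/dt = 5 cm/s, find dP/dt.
12 cm/s

P = 2(l + w)
dP/dt = 2(dl/dt + dw/dt) = 2(1 + 5) = 12 cm/s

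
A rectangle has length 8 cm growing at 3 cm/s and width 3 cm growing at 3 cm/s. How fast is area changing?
33 cm²/s

A = lw
dA/dt = w·dl/dt + l·dw/dt = 3·3 + 8·3 = 33 cm²/s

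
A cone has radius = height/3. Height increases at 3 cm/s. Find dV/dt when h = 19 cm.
361π/3 cm³/s

V = (1/3)π(h/3)²h = πh³/27
dV/dt = πh²/9 · 3
At h = 19: dV/dt = 361π/3 cm³/s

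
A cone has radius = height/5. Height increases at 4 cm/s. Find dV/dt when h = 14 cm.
784π/25 cm³/s

V = (1/3)π(h/5)²h = πh³/75
dV/dt = πh²/25 · 4
At h = 14: dV/dt = 784π/25 cm³/s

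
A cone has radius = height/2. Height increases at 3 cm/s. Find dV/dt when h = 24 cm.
432π cm³/s

V = (1/3)π(h/2)²h = πh³/12
dV/dt = πh²/4 · 3
At h = 24: dV/dt = 432π cm³/s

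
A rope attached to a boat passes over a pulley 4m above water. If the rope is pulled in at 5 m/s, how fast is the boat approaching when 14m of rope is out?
7√5/3 ≈ 5.217 m/s

rope² = x² + 4²
x = √(14² - 4²) = 6√5
dx/dt = (rope/x) · d(rope)/dt = (14/(6√5)) · (-5) = -7√5/3 m/s
The boat approaches at 7√5/3 ≈ 5.217 m/s.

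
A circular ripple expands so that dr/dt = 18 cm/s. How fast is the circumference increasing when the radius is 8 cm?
36π cm/s

C = 2πr
dC/dt = 2π · dr/dt = 2π · 18 = 36π cm/s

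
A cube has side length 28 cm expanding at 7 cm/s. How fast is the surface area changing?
2352 cm²/s

A = 6s²
dA/dt = 12s · ds/dt = 12·28·7 = 2352 cm²/s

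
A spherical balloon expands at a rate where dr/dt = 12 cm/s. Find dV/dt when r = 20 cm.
19200π cm³/s

V = (4/3)πr³
dV/dt = dV/dr · dr/dt = 4πr² · 12
At r = 20: dV/dt = 19200π cm³/s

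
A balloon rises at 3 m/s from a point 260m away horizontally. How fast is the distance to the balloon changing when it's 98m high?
147√19301/19301 ≈ 1.058 m/s

z² = 260² + y²
z = √(260² + 98²) = 2√19301
dz/dt = y/z · dy/dt = 98/(2√19301) · 3 = 147√19301/19301 ≈ 1.058 m/s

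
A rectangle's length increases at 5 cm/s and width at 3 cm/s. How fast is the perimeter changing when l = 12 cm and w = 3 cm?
16 cm/s

P = 2(l + w)
dP/dt = 2(dl/dt + dw/dt) = 2(5 + 3) = 16 cm/s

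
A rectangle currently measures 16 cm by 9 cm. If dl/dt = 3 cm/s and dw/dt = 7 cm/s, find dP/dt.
20 cm/s

P = 2(l + w)
dP/dt = 2(dl/dt + dw/dt) = 2(3 + 7) = 20 cm/s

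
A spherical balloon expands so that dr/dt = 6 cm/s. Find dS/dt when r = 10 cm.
480π cm²/s

S = 4πr²
dS/dt = dS/dr · dr/dt = 8πr · 6
At r = 10: dS/dt = 480π cm²/s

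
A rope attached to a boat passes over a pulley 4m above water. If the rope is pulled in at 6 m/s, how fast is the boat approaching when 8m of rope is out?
4√3 ≈ 6.928 m/s

rope² = x² + 4²
x = √(8² - 4²) = 4√3
dx/dt = (rope/x) · d(rope)/dt = (8/(4√3)) · (-6) = -4√3 m/s
The boat approaches at 4√3 ≈ 6.928 m/s.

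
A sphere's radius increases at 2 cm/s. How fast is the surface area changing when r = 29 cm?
464π cm²/s

S = 4πr²
dS/dt = dS/dr · dr/dt = 8πr · 2
At r = 29: dS/dt = 464π cm²/s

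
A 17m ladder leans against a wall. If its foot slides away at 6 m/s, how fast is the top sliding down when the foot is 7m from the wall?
7√15/10 ≈ 2.711 m/s

x² + y² = 17²
2x·dx/dt + 2y·dy/dt = 0
dy/dt = -x/y · dx/dt = -7/(4√15) · 6 = -7√15/10 m/s
The top is descending at 7√15/10 ≈ 2.711 m/s.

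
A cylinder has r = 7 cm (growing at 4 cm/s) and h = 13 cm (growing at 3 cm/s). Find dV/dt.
875π cm³/s

V = πr²h
dV/dt = 2πrh·dr/dt + πr²·dh/dt
= 2π(7)(13)(4) + π(7)²(3)
= 875π cm³/s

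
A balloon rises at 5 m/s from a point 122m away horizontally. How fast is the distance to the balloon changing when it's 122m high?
5√2/2 ≈ 3.536 m/s

z² = 122² + y²
z = √(122² + 122²) = 122√2
dz/dt = y/z · dy/dt = 122/(122√2) · 5 = 5√2/2 ≈ 3.536 m/s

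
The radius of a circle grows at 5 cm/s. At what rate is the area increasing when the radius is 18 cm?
180π cm²/s

A = πr²
dA/dt = 2πr · dr/dt = 2π(18)(5) = 180π cm²/s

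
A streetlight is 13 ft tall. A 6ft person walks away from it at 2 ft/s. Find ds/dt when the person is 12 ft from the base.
12/7 ft/s

By similar triangles: 13/(x+s) = 6/s
Solving: s = 6x/7
ds/dt = 6/7 · dx/dt = 6/7 · 2 = 12/7 ft/s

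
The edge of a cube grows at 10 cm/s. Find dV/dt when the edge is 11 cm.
3630 cm³/s

V = s³
dV/dt = 3s² · ds/dt = 3·11²·10 = 3630 cm³/s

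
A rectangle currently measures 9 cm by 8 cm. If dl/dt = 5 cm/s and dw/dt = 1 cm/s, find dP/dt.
12 cm/s

P = 2(l + w)
dP/dt = 2(dl/dt + dw/dt) = 2(5 + 1) = 12 cm/s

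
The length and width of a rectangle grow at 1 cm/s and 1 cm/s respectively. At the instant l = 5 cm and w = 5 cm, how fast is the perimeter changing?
4 cm/s

P = 2(l + w)
dP/dt = 2(dl/dt + dw/dt) = 2(1 + 1) = 4 cm/s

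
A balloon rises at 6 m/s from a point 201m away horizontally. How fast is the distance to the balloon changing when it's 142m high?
852√60565/60565 ≈ 3.462 m/s

z² = 201² + y²
z = √(201² + 142²) = √60565
dz/dt = y/z · dy/dt = 142/√60565 · 6 = 852√60565/60565 ≈ 3.462 m/s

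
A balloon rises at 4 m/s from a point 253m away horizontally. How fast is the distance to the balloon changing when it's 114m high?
456√77005/77005 ≈ 1.643 m/s

z² = 253² + y²
z = √(253² + 114²) = √77005
dz/dt = y/z · dy/dt = 114/√77005 · 4 = 456√77005/77005 ≈ 1.643 m/s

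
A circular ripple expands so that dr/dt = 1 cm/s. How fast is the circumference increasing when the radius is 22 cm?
2π cm/s

C = 2πr
dC/dt = 2π · dr/dt = 2π · 1 = 2π cm/s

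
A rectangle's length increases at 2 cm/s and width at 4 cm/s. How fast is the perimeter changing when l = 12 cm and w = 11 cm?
12 cm/s

P = 2(l + w)
dP/dt = 2(dl/dt + dw/dt) = 2(2 + 4) = 12 cm/s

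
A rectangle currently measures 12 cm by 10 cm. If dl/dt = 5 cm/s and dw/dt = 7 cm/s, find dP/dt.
24 cm/s

P = 2(l + w)
dP/dt = 2(dl/dt + dw/dt) = 2(5 + 7) = 24 cm/s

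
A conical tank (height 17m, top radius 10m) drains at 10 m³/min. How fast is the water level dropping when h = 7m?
289/(490π) ≈ 0.1877 m/min

r/h = 10/17, so r = (10/17)h
V = (1/3)πr²h = (1/3)π((10/17)h)²h = (100/867)πh³
dV/dh = (100/289)πh²
dh/dt = (dV/dt)/(dV/dh) = -10/((100/289)π·7²) = -289/(490π) m/min
The level is dropping at 289/(490π) ≈ 0.1877 m/min.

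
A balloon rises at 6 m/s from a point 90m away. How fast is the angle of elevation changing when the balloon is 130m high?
0.0216 rad/s

tan(θ) = y/90
sec²(θ) · dθ/dt = (1/90) · dy/dt
dθ/dt = cos²(θ)/90 · 6 = 90/(90² + 130²) · 6
dθ/dt = 0.0216 rad/s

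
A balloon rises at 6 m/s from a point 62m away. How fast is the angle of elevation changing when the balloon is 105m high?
0.025018 rad/s

tan(θ) = y/62
sec²(θ) · dθ/dt = (1/62) · dy/dt
dθ/dt = cos²(θ)/62 · 6 = 62/(62² + 105²) · 6
dθ/dt = 0.025018 rad/s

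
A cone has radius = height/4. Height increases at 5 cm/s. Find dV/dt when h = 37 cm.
6845π/16 cm³/s

V = (1/3)π(h/4)²h = πh³/48
dV/dt = πh²/16 · 5
At h = 37: dV/dt = 6845π/16 cm³/s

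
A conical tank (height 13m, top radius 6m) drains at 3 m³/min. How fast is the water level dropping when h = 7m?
169/(588π) ≈ 0.09149 m/min

r/h = 6/13, so r = (6/13)h
V = (1/3)πr²h = (1/3)π((6/13)h)²h = (12/169)πh³
dV/dh = (36/169)πh²
dh/dt = (dV/dt)/(dV/dh) = -3/((36/169)π·7²) = -169/(588π) m/min
The level is dropping at 169/(588π) ≈ 0.09149 m/min.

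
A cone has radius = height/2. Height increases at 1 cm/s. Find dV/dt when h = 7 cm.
49π/4 cm³/s

V = (1/3)π(h/2)²h = πh³/12
dV/dt = πh²/4 · 1
At h = 7: dV/dt = 49π/4 cm³/s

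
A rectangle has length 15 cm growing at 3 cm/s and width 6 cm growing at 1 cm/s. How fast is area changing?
33 cm²/s

A = lw
dA/dt = w·dl/dt + l·dw/dt = 6·3 + 15·1 = 33 cm²/s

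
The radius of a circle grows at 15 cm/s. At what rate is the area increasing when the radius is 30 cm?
900π cm²/s

A = πr²
dA/dt = 2πr · dr/dt = 2π(30)(15) = 900π cm²/s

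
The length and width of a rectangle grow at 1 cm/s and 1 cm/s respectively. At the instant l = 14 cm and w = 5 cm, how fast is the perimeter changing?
4 cm/s

P = 2(l + w)
dP/dt = 2(dl/dt + dw/dt) = 2(1 + 1) = 4 cm/s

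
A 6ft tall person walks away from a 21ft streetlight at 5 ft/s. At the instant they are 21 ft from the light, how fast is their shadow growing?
2 ft/s

By similar triangles: 21/(x+s) = 6/s
Solving: s = 6x/15
ds/dt = 6/15 · dx/dt = 2/5 · 5 = 2 ft/s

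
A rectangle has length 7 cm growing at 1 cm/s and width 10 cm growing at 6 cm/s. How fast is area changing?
52 cm²/s

A = lw
dA/dt = w·dl/dt + l·dw/dt = 10·1 + 7·6 = 52 cm²/s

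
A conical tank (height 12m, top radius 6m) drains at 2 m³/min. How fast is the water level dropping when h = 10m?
2/(25π) ≈ 0.02546 m/min

r/h = 6/12, so r = (1/2)h
V = (1/3)πr²h = (1/3)π((1/2)h)²h = (1/12)πh³
dV/dh = (1/4)πh²
dh/dt = (dV/dt)/(dV/dh) = -2/((1/4)π·10²) = -2/(25π) m/min
The level is dropping at 2/(25π) ≈ 0.02546 m/min.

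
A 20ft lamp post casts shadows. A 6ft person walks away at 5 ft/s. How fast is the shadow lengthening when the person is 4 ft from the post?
15/7 ft/s

By similar triangles: 20/(x+s) = 6/s
Solving: s = 6x/14
ds/dt = 6/14 · dx/dt = 3/7 · 5 = 15/7 ft/s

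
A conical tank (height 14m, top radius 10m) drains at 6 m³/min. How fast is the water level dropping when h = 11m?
294/(3025π) ≈ 0.03094 m/min

r/h = 10/14, so r = (5/7)h
V = (1/3)πr²h = (1/3)π((5/7)h)²h = (25/147)πh³
dV/dh = (25/49)πh²
dh/dt = (dV/dt)/(dV/dh) = -6/((25/49)π·11²) = -294/(3025π) m/min
The level is dropping at 294/(3025π) ≈ 0.03094 m/min.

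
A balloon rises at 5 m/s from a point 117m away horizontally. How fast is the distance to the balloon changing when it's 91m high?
7√130/26 ≈ 3.07 m/s

z² = 117² + y²
z = √(117² + 91²) = 13√130
dz/dt = y/z · dy/dt = 91/(13√130) · 5 = 7√130/26 ≈ 3.07 m/s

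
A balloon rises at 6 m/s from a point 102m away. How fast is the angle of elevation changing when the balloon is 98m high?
0.030588 rad/s

tan(θ) = y/102
sec²(θ) · dθ/dt = (1/102) · dy/dt
dθ/dt = cos²(θ)/102 · 6 = 102/(102² + 98²) · 6
dθ/dt = 0.030588 rad/s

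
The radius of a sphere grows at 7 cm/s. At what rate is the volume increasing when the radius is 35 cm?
34300π cm³/s

V = (4/3)πr³
dV/dt = dV/dr · dr/dt = 4πr² · 7
At r = 35: dV/dt = 34300π cm³/s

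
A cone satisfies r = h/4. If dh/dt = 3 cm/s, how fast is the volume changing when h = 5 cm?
75π/16 cm³/s

V = (1/3)π(h/4)²h = πh³/48
dV/dt = πh²/16 · 3
At h = 5: dV/dt = 75π/16 cm³/s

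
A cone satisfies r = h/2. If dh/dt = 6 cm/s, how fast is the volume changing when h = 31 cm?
2883π/2 cm³/s

V = (1/3)π(h/2)²h = πh³/12
dV/dt = πh²/4 · 6
At h = 31: dV/dt = 2883π/2 cm³/s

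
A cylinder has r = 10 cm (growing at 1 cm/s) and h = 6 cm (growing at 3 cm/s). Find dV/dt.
420π cm³/s

V = πr²h
dV/dt = 2πrh·dr/dt + πr²·dh/dt
= 2π(10)(6)(1) + π(10)²(3)
= 420π cm³/s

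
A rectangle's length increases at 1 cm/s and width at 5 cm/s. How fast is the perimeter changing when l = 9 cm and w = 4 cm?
12 cm/s

P = 2(l + w)
dP/dt = 2(dl/dt + dw/dt) = 2(1 + 5) = 12 cm/s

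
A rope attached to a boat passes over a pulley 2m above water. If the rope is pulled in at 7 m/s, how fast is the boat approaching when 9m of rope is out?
9√77/11 ≈ 7.18 m/s

rope² = x² + 2²
x = √(9² - 2²) = √77
dx/dt = (rope/x) · d(rope)/dt = (9/√77) · (-7) = -9√77/11 m/s
The boat approaches at 9√77/11 ≈ 7.18 m/s.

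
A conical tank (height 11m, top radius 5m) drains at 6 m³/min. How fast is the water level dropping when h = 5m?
726/(625π) ≈ 0.3697 m/min

r/h = 5/11, so r = (5/11)h
V = (1/3)πr²h = (1/3)π((5/11)h)²h = (25/363)πh³
dV/dh = (25/121)πh²
dh/dt = (dV/dt)/(dV/dh) = -6/((25/121)π·5²) = -726/(625π) m/min
The level is dropping at 726/(625π) ≈ 0.3697 m/min.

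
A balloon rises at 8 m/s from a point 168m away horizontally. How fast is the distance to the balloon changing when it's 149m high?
1192√2017/10085 ≈ 5.308 m/s

z² = 168² + y²
z = √(168² + 149²) = 5√2017
dz/dt = y/z · dy/dt = 149/(5√2017) · 8 = 1192√2017/10085 ≈ 5.308 m/s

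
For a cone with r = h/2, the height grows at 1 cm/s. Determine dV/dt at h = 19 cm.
361π/4 cm³/s

V = (1/3)π(h/2)²h = πh³/12
dV/dt = πh²/4 · 1
At h = 19: dV/dt = 361π/4 cm³/s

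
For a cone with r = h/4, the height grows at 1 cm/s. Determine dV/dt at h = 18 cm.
81π/4 cm³/s

V = (1/3)π(h/4)²h = πh³/48
dV/dt = πh²/16 · 1
At h = 18: dV/dt = 81π/4 cm³/s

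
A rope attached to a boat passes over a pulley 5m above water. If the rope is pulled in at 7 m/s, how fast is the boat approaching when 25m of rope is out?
35√6/12 ≈ 7.144 m/s

rope² = x² + 5²
x = √(25² - 5²) = 10√6
dx/dt = (rope/x) · d(rope)/dt = (25/(10√6)) · (-7) = -35√6/12 m/s
The boat approaches at 35√6/12 ≈ 7.144 m/s.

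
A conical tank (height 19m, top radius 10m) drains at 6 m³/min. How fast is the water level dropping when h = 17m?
1083/(14450π) ≈ 0.02386 m/min

r/h = 10/19, so r = (10/19)h
V = (1/3)πr²h = (1/3)π((10/19)h)²h = (100/1083)πh³
dV/dh = (100/361)πh²
dh/dt = (dV/dt)/(dV/dh) = -6/((100/361)π·17²) = -1083/(14450π) m/min
The level is dropping at 1083/(14450π) ≈ 0.02386 m/min.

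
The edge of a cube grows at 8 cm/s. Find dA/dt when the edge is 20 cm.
1920 cm²/s

A = 6s²
dA/dt = 12s · ds/dt = 12·20·8 = 1920 cm²/s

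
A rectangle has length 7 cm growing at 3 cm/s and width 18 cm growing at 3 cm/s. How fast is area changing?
75 cm²/s

A = lw
dA/dt = w·dl/dt + l·dw/dt = 18·3 + 7·3 = 75 cm²/s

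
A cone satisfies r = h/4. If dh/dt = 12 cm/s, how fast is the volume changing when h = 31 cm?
2883π/4 cm³/s

V = (1/3)π(h/4)²h = πh³/48
dV/dt = πh²/16 · 12
At h = 31: dV/dt = 2883π/4 cm³/s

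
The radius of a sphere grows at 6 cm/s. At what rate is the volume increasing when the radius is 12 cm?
3456π cm³/s

V = (4/3)πr³
dV/dt = dV/dr · dr/dt = 4πr² · 6
At r = 12: dV/dt = 3456π cm³/s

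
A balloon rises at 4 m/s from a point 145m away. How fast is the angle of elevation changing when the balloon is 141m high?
0.014179 rad/s

tan(θ) = y/145
sec²(θ) · dθ/dt = (1/145) · dy/dt
dθ/dt = cos²(θ)/145 · 4 = 145/(145² + 141²) · 4
dθ/dt = 0.014179 rad/s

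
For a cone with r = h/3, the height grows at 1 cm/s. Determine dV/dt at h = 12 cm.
16π cm³/s

V = (1/3)π(h/3)²h = πh³/27
dV/dt = πh²/9 · 1
At h = 12: dV/dt = 16π cm³/s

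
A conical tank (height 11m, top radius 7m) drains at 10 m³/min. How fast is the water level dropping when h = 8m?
605/(1568π) ≈ 0.1228 m/min

r/h = 7/11, so r = (7/11)h
V = (1/3)πr²h = (1/3)π((7/11)h)²h = (49/363)πh³
dV/dh = (49/121)πh²
dh/dt = (dV/dt)/(dV/dh) = -10/((49/121)π·8²) = -605/(1568π) m/min
The level is dropping at 605/(1568π) ≈ 0.1228 m/min.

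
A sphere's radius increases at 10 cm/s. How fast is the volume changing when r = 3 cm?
360π cm³/s

V = (4/3)πr³
dV/dt = dV/dr · dr/dt = 4πr² · 10
At r = 3: dV/dt = 360π cm³/s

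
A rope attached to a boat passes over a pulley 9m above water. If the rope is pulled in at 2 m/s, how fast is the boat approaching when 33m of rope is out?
11√7/14 ≈ 2.079 m/s

rope² = x² + 9²
x = √(33² - 9²) = 12√7
dx/dt = (rope/x) · d(rope)/dt = (33/(12√7)) · (-2) = -11√7/14 m/s
The boat approaches at 11√7/14 ≈ 2.079 m/s.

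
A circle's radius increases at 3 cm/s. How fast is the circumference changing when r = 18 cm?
6π cm/s

C = 2πr
dC/dt = 2π · dr/dt = 2π · 3 = 6π cm/s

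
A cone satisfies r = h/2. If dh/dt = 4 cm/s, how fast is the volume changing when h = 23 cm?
529π cm³/s

V = (1/3)π(h/2)²h = πh³/12
dV/dt = πh²/4 · 4
At h = 23: dV/dt = 529π cm³/s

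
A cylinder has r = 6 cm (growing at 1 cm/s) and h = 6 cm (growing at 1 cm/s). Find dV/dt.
108π cm³/s

V = πr²h
dV/dt = 2πrh·dr/dt + πr²·dh/dt
= 2π(6)(6)(1) + π(6)²(1)
= 108π cm³/s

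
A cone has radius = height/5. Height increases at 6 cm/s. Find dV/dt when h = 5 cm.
6π cm³/s

V = (1/3)π(h/5)²h = πh³/75
dV/dt = πh²/25 · 6
At h = 5: dV/dt = 6π cm³/s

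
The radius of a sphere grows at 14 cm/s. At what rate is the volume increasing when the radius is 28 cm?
43904π cm³/s

V = (4/3)πr³
dV/dt = dV/dr · dr/dt = 4πr² · 14
At r = 28: dV/dt = 43904π cm³/s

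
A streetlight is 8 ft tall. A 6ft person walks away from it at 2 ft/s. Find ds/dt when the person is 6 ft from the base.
6 ft/s

By similar triangles: 8/(x+s) = 6/s
Solving: s = 6x/2
ds/dt = 6/2 · dx/dt = 3 · 2 = 6 ft/s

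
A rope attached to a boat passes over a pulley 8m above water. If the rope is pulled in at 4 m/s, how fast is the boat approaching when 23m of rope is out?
92√465/465 ≈ 4.266 m/s

rope² = x² + 8²
x = √(23² - 8²) = √465
dx/dt = (rope/x) · d(rope)/dt = (23/√465) · (-4) = -92√465/465 m/s
The boat approaches at 92√465/465 ≈ 4.266 m/s.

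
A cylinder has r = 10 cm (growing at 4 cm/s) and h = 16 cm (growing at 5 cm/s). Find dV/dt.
1780π cm³/s

V = πr²h
dV/dt = 2πrh·dr/dt + πr²·dh/dt
= 2π(10)(16)(4) + π(10)²(5)
= 1780π cm³/s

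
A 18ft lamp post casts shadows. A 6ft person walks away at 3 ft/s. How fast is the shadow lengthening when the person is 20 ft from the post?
3/2 ft/s

By similar triangles: 18/(x+s) = 6/s
Solving: s = 6x/12
ds/dt = 6/12 · dx/dt = 1/2 · 3 = 3/2 ft/s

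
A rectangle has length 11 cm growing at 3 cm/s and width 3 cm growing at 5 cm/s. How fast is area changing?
64 cm²/s

A = lw
dA/dt = w·dl/dt + l·dw/dt = 3·3 + 11·5 = 64 cm²/s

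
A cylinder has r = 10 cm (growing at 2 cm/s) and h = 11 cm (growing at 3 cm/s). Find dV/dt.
740π cm³/s

V = πr²h
dV/dt = 2πrh·dr/dt + πr²·dh/dt
= 2π(10)(11)(2) + π(10)²(3)
= 740π cm³/s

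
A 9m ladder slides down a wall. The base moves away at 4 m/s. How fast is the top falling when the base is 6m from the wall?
8√5/5 ≈ 3.578 m/s

x² + y² = 9²
2x·dx/dt + 2y·dy/dt = 0
dy/dt = -x/y · dx/dt = -6/(3√5) · 4 = -8√5/5 m/s
The top is descending at 8√5/5 ≈ 3.578 m/s.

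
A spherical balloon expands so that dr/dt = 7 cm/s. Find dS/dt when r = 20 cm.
1120π cm²/s

S = 4πr²
dS/dt = dS/dr · dr/dt = 8πr · 7
At r = 20: dS/dt = 1120π cm²/s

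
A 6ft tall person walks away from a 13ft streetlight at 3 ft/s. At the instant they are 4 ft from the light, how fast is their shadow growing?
18/7 ft/s

By similar triangles: 13/(x+s) = 6/s
Solving: s = 6x/7
ds/dt = 6/7 · dx/dt = 6/7 · 3 = 18/7 ft/s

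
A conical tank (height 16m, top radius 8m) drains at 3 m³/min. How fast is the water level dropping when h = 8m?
3/(16π) ≈ 0.05968 m/min

r/h = 8/16, so r = (1/2)h
V = (1/3)πr²h = (1/3)π((1/2)h)²h = (1/12)πh³
dV/dh = (1/4)πh²
dh/dt = (dV/dt)/(dV/dh) = -3/((1/4)π·8²) = -3/(16π) m/min
The level is dropping at 3/(16π) ≈ 0.05968 m/min.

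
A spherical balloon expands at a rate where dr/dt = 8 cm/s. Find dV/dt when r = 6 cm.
1152π cm³/s

V = (4/3)πr³
dV/dt = dV/dr · dr/dt = 4πr² · 8
At r = 6: dV/dt = 1152π cm³/s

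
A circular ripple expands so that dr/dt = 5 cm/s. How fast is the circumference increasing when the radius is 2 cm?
10π cm/s

C = 2πr
dC/dt = 2π · dr/dt = 2π · 5 = 10π cm/s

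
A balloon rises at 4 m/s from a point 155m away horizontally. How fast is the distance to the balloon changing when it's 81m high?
162√30586/15293 ≈ 1.853 m/s

z² = 155² + y²
z = √(155² + 81²) = √30586
dz/dt = y/z · dy/dt = 81/√30586 · 4 = 162√30586/15293 ≈ 1.853 m/s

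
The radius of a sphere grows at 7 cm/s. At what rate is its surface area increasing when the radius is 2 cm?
112π cm²/s

S = 4πr²
dS/dt = dS/dr · dr/dt = 8πr · 7
At r = 2: dS/dt = 112π cm²/s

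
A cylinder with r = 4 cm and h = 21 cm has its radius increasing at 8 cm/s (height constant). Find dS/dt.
464π cm²/s

S = 2πrh + 2πr² (lateral + bases)
dS/dt = (2πh + 4πr)·dr/dt = (2π·21 + 4π·4)·8
= 464π cm²/s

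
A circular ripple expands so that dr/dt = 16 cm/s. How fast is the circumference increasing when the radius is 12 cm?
32π cm/s

C = 2πr
dC/dt = 2π · dr/dt = 2π · 16 = 32π cm/s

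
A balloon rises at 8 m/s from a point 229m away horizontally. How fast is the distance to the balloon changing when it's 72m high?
576√2305/11525 ≈ 2.399 m/s

z² = 229² + y²
z = √(229² + 72²) = 5√2305
dz/dt = y/z · dy/dt = 72/(5√2305) · 8 = 576√2305/11525 ≈ 2.399 m/s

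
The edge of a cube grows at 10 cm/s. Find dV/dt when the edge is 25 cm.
18750 cm³/s

V = s³
dV/dt = 3s² · ds/dt = 3·25²·10 = 18750 cm³/s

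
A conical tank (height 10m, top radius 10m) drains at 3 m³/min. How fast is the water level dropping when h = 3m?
1/(3π) ≈ 0.1061 m/min

r/h = 10/10, so r = h
V = (1/3)πr²h = (1/3)π(h)²h = (1/3)πh³
dV/dh = πh²
dh/dt = (dV/dt)/(dV/dh) = -3/(π·3²) = -1/(3π) m/min
The level is dropping at 1/(3π) ≈ 0.1061 m/min.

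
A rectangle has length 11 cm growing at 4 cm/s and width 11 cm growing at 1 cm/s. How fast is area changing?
55 cm²/s

A = lw
dA/dt = w·dl/dt + l·dw/dt = 11·4 + 11·1 = 55 cm²/s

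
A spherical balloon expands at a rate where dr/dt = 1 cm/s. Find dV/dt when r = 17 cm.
1156π cm³/s

V = (4/3)πr³
dV/dt = dV/dr · dr/dt = 4πr² · 1
At r = 17: dV/dt = 1156π cm³/s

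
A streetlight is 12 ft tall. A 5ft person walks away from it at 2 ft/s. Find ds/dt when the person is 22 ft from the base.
10/7 ft/s

By similar triangles: 12/(x+s) = 5/s
Solving: s = 5x/7
ds/dt = 5/7 · dx/dt = 5/7 · 2 = 10/7 ft/s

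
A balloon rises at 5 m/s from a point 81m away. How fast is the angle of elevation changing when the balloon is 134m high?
0.016519 rad/s

tan(θ) = y/81
sec²(θ) · dθ/dt = (1/81) · dy/dt
dθ/dt = cos²(θ)/81 · 5 = 81/(81² + 134²) · 5
dθ/dt = 0.016519 rad/s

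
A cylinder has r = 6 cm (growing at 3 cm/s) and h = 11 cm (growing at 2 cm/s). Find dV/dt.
468π cm³/s

V = πr²h
dV/dt = 2πrh·dr/dt + πr²·dh/dt
= 2π(6)(11)(3) + π(6)²(2)
= 468π cm³/s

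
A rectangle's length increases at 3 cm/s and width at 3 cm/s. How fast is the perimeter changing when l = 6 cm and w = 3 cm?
12 cm/s

P = 2(l + w)
dP/dt = 2(dl/dt + dw/dt) = 2(3 + 3) = 12 cm/s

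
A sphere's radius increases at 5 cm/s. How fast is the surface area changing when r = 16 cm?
640π cm²/s

S = 4πr²
dS/dt = dS/dr · dr/dt = 8πr · 5
At r = 16: dS/dt = 640π cm²/s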